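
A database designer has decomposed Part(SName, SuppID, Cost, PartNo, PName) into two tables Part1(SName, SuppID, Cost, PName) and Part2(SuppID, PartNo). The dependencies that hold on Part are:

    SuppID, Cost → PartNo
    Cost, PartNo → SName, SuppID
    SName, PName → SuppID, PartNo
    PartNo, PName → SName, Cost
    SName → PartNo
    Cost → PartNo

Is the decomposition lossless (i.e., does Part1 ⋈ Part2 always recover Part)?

No

Common attributes: Part1 ∩ Part2 = {SuppID}.
No dependency enlarges {SuppID}, so (SuppID)⁺ = {SuppID}.
The closure contains neither all of Part1 = {SName, SuppID, Cost, PName} nor all of Part2 = {SuppID, PartNo}, so the common attributes are not a superkey of either fragment. The join is lossy.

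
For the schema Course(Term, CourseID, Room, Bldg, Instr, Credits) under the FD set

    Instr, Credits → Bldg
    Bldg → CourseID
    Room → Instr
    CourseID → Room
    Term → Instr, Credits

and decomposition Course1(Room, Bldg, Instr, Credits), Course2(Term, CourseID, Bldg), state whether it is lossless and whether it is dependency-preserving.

Lossless test: (Bldg)⁺ = {CourseID, Room, Bldg, Instr}, which is a superkey of neither fragment — lossy.
Dependency preservation: the restricted closure of {CourseID} across the fragments never reaches {Room}, so CourseID → Room cannot be enforced without a join — not preserved.

lossy and not dependency-preserving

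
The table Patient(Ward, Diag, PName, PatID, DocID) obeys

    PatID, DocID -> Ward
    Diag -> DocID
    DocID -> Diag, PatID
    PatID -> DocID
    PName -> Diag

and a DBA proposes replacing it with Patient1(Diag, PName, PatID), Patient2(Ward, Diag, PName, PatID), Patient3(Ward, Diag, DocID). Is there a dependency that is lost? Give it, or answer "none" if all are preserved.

PatID, DocID → Ward: restricted closure across fragments reaches Ward.
Diag → DocID lies within Patient3.
DocID → Diag, PatID: restricted closure across fragments reaches Diag, PatID.
PatID → DocID: restricted closure across fragments reaches DocID.
PName → Diag lies within Patient1.
Every dependency is enforceable on the fragments, so the decomposition is dependency-preserving.

none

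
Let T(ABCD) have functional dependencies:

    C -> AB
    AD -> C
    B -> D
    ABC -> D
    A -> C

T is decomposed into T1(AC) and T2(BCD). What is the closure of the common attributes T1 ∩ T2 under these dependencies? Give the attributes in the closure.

ABCD

T1 ∩ T2 = {C}.
C → AB applies, adding AB
B → D applies, adding D
Closure: {ABCD}.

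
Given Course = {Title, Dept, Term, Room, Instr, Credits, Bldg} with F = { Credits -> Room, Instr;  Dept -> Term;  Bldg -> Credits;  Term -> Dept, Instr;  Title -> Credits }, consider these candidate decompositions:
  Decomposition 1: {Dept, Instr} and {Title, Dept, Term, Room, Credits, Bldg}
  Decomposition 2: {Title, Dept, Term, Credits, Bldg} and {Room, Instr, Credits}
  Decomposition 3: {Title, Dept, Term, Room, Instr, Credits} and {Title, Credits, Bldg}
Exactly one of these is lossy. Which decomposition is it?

Decomposition 1: common = {Dept}, closure = {Dept, Term, Instr} → lossless.
Decomposition 2: common = {Credits}, closure = {Room, Instr, Credits} → lossless.
Decomposition 3: common = {Title, Credits}, closure = {Title, Room, Instr, Credits} → lossy.

Decomposition 3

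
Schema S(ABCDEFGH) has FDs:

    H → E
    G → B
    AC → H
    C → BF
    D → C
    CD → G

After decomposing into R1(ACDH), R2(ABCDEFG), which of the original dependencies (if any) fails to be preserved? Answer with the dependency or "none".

Check H → E: no single fragment contains all of {EH}, and the restricted closure of {H} across the fragments never reaches {E}.
G → B is preserved.
AC → H is preserved.
C → BF is preserved.
D → C is preserved.
CD → G is preserved.

H → E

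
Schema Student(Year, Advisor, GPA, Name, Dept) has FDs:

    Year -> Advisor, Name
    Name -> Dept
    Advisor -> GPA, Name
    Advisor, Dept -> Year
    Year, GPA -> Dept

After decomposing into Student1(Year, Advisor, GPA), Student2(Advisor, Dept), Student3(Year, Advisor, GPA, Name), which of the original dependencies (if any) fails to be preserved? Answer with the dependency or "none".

Name -> Dept

Check Name → Dept: no single fragment contains all of {Name, Dept}, and the restricted closure of {Name} across the fragments never reaches {Dept}.
Year → Advisor, Name is preserved.
Advisor → GPA, Name is preserved.
Advisor, Dept → Year is preserved.
Year, GPA → Dept is preserved.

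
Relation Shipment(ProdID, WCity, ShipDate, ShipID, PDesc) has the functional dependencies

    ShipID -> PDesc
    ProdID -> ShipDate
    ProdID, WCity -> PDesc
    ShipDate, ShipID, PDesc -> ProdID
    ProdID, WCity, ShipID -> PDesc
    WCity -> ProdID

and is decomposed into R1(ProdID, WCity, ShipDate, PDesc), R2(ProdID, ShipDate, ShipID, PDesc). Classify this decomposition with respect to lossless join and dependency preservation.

lossy but dependency-preserving

Lossless test: (ProdID, ShipDate, PDesc)⁺ = {ProdID, ShipDate, PDesc}, which is a superkey of neither fragment — lossy.
Dependency preservation: ProdID, WCity, ShipID → PDesc is not contained in any single fragment, but the restricted closure of its left-hand side across the fragments still reaches the right-hand side; the remaining FDs each lie inside some fragment. All dependencies are preserved.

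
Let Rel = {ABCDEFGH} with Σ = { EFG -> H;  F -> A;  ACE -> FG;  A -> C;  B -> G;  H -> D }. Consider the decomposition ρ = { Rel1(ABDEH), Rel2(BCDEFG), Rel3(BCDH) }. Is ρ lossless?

Chase test. Columns are ABCDEFGH; row i has aⱼ where attribute j ∈ Reli, else bᵢⱼ.
Initial tableau (one row per fragment):
  row 1: a1 a2 b13 a4 a5 b16 b17 a8
  row 2: b21 a2 a3 a4 a5 a6 a7 b28
  row 3: b31 a2 a3 a4 b35 b36 b37 a8
Rows 1 and 2 agree on B; apply B→G and equate their G entries.
Rows 1 and 3 agree on B; apply B→G and equate their G entries.
No row becomes fully distinguished — the join is lossy.

No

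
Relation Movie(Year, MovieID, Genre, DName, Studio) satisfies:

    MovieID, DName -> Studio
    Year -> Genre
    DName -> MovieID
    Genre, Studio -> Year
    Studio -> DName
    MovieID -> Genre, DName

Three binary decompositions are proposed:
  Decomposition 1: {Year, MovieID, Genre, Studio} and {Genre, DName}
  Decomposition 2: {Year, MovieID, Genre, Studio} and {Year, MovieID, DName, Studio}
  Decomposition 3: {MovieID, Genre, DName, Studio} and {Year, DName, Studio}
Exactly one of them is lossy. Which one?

Decomposition 1: common = {Genre}, closure = {Genre} → lossy.
Decomposition 2: common = {Year, MovieID, Studio}, closure = {Year, MovieID, Genre, DName, Studio} → lossless.
Decomposition 3: common = {DName, Studio}, closure = {Year, MovieID, Genre, DName, Studio} → lossless.

Decomposition 1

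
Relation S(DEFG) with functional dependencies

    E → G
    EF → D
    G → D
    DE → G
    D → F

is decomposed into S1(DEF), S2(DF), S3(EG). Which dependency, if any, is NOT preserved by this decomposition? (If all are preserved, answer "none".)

G → D

Check G → D: no single fragment contains all of {DG}, and the restricted closure of {G} across the fragments never reaches {D}.
E → G is preserved.
EF → D is preserved.
DE → G is preserved.
D → F is preserved.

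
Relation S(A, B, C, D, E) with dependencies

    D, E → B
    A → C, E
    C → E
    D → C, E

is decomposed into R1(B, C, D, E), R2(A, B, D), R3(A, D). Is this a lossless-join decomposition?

Chase test. Columns are A, B, C, D, E; row i has aⱼ where attribute j ∈ Ri, else bᵢⱼ.
Initial tableau (one row per fragment):
  row 1: b11 a2 a3 a4 a5
  row 2: a1 a2 b23 a4 b25
  row 3: a1 b32 b33 a4 b35
Rows 2 and 3 agree on A; apply A→C, E and equate their C, E entries.
Rows 1 and 2 agree on D; apply D→C, E and equate their C, E entries.
Rows 1 and 3 agree on D, E; apply D, E→B and equate their B entries.
Row 2 is now all distinguished symbols — the join is lossless.

Yes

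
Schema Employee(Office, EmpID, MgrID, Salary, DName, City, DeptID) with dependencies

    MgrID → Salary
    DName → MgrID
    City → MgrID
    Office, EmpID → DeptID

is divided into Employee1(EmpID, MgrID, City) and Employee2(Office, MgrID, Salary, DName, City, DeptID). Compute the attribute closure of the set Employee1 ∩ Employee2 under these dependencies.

Employee1 ∩ Employee2 = {MgrID, City}.
MgrID → Salary applies, adding Salary
Closure: {MgrID, Salary, City}.

MgrID, Salary, City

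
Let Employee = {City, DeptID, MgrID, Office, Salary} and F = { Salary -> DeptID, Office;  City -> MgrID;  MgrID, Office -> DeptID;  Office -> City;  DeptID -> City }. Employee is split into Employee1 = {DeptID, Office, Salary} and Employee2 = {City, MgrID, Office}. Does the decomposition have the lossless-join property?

Yes

Common attributes: Employee1 ∩ Employee2 = {Office}.
Closure of {Office}: Office → City applies, adding City; City → MgrID applies, adding MgrID; MgrID, Office → DeptID applies, adding DeptID. So (Office)⁺ = {City, DeptID, MgrID, Office}.
This closure contains every attribute of Employee2, so Employee1 ∩ Employee2 → Employee2. The join is lossless.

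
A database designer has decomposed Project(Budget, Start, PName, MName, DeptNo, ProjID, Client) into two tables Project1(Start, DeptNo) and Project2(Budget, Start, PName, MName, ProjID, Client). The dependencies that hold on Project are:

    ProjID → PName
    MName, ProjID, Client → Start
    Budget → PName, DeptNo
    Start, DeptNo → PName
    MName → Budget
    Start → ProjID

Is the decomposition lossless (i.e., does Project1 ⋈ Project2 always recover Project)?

Common attributes: Project1 ∩ Project2 = {Start}.
Closure of {Start}: Start → ProjID applies, adding ProjID; ProjID → PName applies, adding PName. So (Start)⁺ = {Start, PName, ProjID}.
The closure contains neither all of Project1 = {Start, DeptNo} nor all of Project2 = {Budget, Start, PName, MName, ProjID, Client}, so the common attributes are not a superkey of either fragment. The join is lossy.

No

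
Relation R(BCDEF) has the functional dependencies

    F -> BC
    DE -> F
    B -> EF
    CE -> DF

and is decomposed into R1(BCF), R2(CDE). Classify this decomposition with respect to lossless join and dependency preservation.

Lossless test: (C)⁺ = {C}, which is a superkey of neither fragment — lossy.
Dependency preservation: the restricted closure of {DE} across the fragments never reaches {F}, so DE → F cannot be enforced without a join — not preserved.

lossy and not dependency-preserving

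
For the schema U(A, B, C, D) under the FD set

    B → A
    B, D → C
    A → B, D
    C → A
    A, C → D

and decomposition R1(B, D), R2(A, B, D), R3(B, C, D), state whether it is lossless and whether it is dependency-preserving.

Lossless test (chase): Rows 1 and 2 agree on B; apply B→A and equate their A entries. Rows 1 and 3 agree on B; apply B→A and equate their A entries. Rows 1 and 2 agree on B, D; apply B, D→C and equate their C entries. Rows 1 and 3 agree on B, D; apply B, D→C and equate their C entries. Row 1 is now all distinguished symbols — the join is lossless.
Dependency preservation: C → A; A, C → D are not contained in any single fragment, but the restricted closure of each left-hand side across the fragments still reaches the right-hand side; the remaining FDs each lie inside some fragment. All dependencies are preserved.

lossless and dependency-preserving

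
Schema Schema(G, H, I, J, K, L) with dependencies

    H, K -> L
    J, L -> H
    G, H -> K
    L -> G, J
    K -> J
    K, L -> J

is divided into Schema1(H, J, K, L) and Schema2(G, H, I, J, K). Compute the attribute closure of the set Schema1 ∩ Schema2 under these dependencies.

Schema1 ∩ Schema2 = {H, J, K}.
H, K → L applies, adding L
L → G, J applies, adding G
Closure: {G, H, J, K, L}.

G, H, J, K, L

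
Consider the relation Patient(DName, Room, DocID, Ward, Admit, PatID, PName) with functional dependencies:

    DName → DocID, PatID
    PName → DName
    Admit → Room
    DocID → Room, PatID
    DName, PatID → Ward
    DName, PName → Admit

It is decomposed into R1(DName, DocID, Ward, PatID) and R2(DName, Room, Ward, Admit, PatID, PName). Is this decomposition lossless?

Yes

Common attributes: R1 ∩ R2 = {DName, Ward, PatID}.
Closure of {DName, Ward, PatID}: DName → DocID, PatID applies, adding DocID; DocID → Room, PatID applies, adding Room. So (DName, Ward, PatID)⁺ = {DName, Room, DocID, Ward, PatID}.
This closure contains every attribute of R1, so R1 ∩ R2 → R1. The join is lossless.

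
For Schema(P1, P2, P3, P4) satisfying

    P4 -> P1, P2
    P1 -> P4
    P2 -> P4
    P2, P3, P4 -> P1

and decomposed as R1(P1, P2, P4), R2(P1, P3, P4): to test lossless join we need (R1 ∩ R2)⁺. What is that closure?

P1, P2, P4

R1 ∩ R2 = {P1, P4}.
P4 → P1, P2 applies, adding P2
Closure: {P1, P2, P4}.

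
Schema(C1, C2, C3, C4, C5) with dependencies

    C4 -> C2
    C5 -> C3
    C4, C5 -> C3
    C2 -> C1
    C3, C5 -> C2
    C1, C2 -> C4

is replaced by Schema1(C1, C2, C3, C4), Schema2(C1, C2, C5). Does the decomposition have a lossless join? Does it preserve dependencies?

lossy and not dependency-preserving

Lossless test: (C1, C2)⁺ = {C1, C2, C4}, which is a superkey of neither fragment — lossy.
Dependency preservation: the restricted closure of {C5} across the fragments never reaches {C3}, so C5 → C3 cannot be enforced without a join — not preserved.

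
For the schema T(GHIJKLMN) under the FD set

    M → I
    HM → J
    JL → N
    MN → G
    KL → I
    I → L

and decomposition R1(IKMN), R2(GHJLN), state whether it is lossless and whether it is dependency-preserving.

lossy and not dependency-preserving

Lossless test: (N)⁺ = {N}, which is a superkey of neither fragment — lossy.
Dependency preservation: the restricted closure of {HM} across the fragments never reaches {J}, so HM → J cannot be enforced without a join — not preserved.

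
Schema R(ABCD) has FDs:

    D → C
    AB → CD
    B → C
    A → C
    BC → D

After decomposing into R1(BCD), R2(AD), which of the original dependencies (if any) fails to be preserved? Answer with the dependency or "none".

Check A → C: no single fragment contains all of {AC}, and the restricted closure of {A} across the fragments never reaches {C}.
D → C is preserved.
AB → CD is preserved.
B → C is preserved.
BC → D is preserved.

A → C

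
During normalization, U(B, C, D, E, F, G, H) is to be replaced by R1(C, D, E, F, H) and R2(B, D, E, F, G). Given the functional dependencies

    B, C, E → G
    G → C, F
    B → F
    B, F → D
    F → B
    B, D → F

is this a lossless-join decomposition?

No

Common attributes: R1 ∩ R2 = {D, E, F}.
Closure of {D, E, F}: F → B applies, adding B. So (D, E, F)⁺ = {B, D, E, F}.
The closure contains neither all of R1 = {C, D, E, F, H} nor all of R2 = {B, D, E, F, G}, so the common attributes are not a superkey of either fragment. The join is lossy.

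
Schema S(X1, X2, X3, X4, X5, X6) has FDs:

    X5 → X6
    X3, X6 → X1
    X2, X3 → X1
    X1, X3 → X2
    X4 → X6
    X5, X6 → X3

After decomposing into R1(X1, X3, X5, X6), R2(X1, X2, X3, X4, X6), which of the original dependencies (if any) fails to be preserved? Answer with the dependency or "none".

none

X5 → X6 lies within R1.
X3, X6 → X1 lies within R1.
X2, X3 → X1 lies within R2.
X1, X3 → X2 lies within R2.
X4 → X6 lies within R2.
X5, X6 → X3 lies within R1.
Every dependency is enforceable on the fragments, so the decomposition is dependency-preserving.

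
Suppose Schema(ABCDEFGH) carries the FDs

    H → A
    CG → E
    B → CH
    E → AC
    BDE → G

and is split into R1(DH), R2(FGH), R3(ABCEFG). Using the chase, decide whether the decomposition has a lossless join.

Chase test. Columns are ABCDEFGH; row i has aⱼ where attribute j ∈ Ri, else bᵢⱼ.
Initial tableau (one row per fragment):
  row 1: b11 b12 b13 a4 b15 b16 b17 a8
  row 2: b21 b22 b23 b24 b25 a6 a7 a8
  row 3: a1 a2 a3 b34 a5 a6 a7 b38
Rows 1 and 2 agree on H; apply H→A and equate their A entries.
No row becomes fully distinguished — the join is lossy.

No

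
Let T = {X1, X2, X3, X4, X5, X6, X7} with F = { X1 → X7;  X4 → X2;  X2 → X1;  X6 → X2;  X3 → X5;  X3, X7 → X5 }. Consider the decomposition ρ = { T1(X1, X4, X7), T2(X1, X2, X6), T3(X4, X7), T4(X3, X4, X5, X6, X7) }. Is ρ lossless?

Yes

Chase test. Columns are X1, X2, X3, X4, X5, X6, X7; row i has aⱼ where attribute j ∈ Ti, else bᵢⱼ.
Initial tableau (one row per fragment):
  row 1: a1 b12 b13 a4 b15 b16 a7
  row 2: a1 a2 b23 b24 b25 a6 b27
  row 3: b31 b32 b33 a4 b35 b36 a7
  row 4: b41 b42 a3 a4 a5 a6 a7
Rows 1 and 2 agree on X1; apply X1→X7 and equate their X7 entries.
Rows 1 and 3 agree on X4; apply X4→X2 and equate their X2 entries.
Rows 1 and 4 agree on X4; apply X4→X2 and equate their X2 entries.
Rows 1 and 3 agree on X2; apply X2→X1 and equate their X1 entries.
Rows 1 and 4 agree on X2; apply X2→X1 and equate their X1 entries.
Rows 2 and 4 agree on X6; apply X6→X2 and equate their X2 entries.
Row 4 is now all distinguished symbols — the join is lossless.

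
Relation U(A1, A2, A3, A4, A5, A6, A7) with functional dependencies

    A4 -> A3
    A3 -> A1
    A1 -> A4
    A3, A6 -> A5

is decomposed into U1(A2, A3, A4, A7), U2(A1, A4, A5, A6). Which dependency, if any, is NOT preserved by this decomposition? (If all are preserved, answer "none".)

A4 → A3 lies within U1.
A3 → A1: restricted closure across fragments reaches A1.
A1 → A4 lies within U2.
A3, A6 → A5: restricted closure across fragments reaches A5.
Every dependency is enforceable on the fragments, so the decomposition is dependency-preserving.

none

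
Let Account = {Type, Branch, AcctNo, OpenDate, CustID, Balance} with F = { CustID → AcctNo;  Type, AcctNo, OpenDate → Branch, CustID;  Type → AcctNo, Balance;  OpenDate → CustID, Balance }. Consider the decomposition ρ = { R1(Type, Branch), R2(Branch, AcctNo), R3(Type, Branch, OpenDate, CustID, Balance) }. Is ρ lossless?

No

Chase test. Columns are Type, Branch, AcctNo, OpenDate, CustID, Balance; row i has aⱼ where attribute j ∈ Ri, else bᵢⱼ.
Initial tableau (one row per fragment):
  row 1: a1 a2 b13 b14 b15 b16
  row 2: b21 a2 a3 b24 b25 b26
  row 3: a1 a2 b33 a4 a5 a6
Rows 1 and 3 agree on Type; apply Type→AcctNo, Balance and equate their AcctNo, Balance entries.
No row becomes fully distinguished — the join is lossy.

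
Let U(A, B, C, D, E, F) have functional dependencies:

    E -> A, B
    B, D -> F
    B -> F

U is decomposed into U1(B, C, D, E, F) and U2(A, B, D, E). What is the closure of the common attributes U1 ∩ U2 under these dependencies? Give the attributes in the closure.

A, B, D, E, F

U1 ∩ U2 = {B, D, E}.
E → A, B applies, adding A
B, D → F applies, adding F
Closure: {A, B, D, E, F}.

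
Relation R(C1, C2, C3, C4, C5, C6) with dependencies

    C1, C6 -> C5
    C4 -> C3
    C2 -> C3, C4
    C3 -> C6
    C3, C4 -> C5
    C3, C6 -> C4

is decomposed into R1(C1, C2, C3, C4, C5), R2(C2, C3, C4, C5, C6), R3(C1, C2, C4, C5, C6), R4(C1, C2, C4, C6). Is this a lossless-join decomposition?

Chase test. Columns are C1, C2, C3, C4, C5, C6; row i has aⱼ where attribute j ∈ Ri, else bᵢⱼ.
Initial tableau (one row per fragment):
  row 1: a1 a2 a3 a4 a5 b16
  row 2: b21 a2 a3 a4 a5 a6
  row 3: a1 a2 b33 a4 a5 a6
  row 4: a1 a2 b43 a4 b45 a6
Rows 3 and 4 agree on C1, C6; apply C1, C6→C5 and equate their C5 entries.
Rows 1 and 3 agree on C4; apply C4→C3 and equate their C3 entries.
Rows 1 and 4 agree on C4; apply C4→C3 and equate their C3 entries.
Rows 1 and 2 agree on C3; apply C3→C6 and equate their C6 entries.
Row 1 is now all distinguished symbols — the join is lossless.

Yes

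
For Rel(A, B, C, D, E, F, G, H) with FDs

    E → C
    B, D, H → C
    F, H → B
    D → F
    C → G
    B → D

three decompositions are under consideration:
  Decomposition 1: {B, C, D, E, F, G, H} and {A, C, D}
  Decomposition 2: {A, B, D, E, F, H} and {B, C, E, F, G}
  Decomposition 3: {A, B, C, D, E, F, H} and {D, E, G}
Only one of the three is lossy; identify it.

Decomposition 1

Decomposition 1: common = {C, D}, closure = {C, D, F, G} → lossy.
Decomposition 2: common = {B, E, F}, closure = {B, C, D, E, F, G} → lossless.
Decomposition 3: common = {D, E}, closure = {C, D, E, F, G} → lossless.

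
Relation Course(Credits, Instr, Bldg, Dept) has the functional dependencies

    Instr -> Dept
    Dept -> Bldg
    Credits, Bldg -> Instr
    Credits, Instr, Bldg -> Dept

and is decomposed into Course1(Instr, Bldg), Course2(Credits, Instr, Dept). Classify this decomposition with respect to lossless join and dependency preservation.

lossless but not dependency-preserving

Lossless test: (Instr)⁺ = {Instr, Bldg, Dept}, which contains all of one fragment — lossless.
Dependency preservation: the restricted closure of {Dept} across the fragments never reaches {Bldg}, so Dept → Bldg cannot be enforced without a join — not preserved.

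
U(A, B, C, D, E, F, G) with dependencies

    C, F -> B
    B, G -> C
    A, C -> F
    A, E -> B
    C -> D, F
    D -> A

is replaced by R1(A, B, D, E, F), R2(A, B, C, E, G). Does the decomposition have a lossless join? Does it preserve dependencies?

Lossless test: (A, B, E)⁺ = {A, B, E}, which is a superkey of neither fragment — lossy.
Dependency preservation: the restricted closure of {A, C} across the fragments never reaches {F}, so A, C → F cannot be enforced without a join — not preserved.

lossy and not dependency-preserving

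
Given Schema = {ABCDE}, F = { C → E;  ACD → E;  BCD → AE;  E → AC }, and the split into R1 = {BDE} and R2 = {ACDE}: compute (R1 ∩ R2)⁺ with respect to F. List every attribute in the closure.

R1 ∩ R2 = {DE}.
E → AC applies, adding AC
Closure: {ACDE}.

ACDE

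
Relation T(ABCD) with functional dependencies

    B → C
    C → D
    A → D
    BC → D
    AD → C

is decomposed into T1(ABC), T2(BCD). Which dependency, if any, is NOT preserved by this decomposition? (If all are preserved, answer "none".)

none

B → C lies within T1.
C → D lies within T2.
A → D: restricted closure across fragments reaches D.
BC → D lies within T2.
AD → C: restricted closure across fragments reaches C.
Every dependency is enforceable on the fragments, so the decomposition is dependency-preserving.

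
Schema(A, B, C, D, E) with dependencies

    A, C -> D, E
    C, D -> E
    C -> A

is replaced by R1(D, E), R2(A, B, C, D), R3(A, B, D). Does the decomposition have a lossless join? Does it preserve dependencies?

Lossless test (chase): applying each FD to every pair of rows produces no changes in the tableau, so no row becomes fully distinguished — the join is lossy.
Dependency preservation: the restricted closure of {A, C} across the fragments never reaches {D, E}, so A, C → D, E cannot be enforced without a join — not preserved.

lossy and not dependency-preserving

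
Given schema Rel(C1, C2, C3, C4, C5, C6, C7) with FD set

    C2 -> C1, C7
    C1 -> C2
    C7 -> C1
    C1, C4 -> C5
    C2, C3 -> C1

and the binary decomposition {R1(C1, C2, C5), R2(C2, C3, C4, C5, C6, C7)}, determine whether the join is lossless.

Common attributes: R1 ∩ R2 = {C2, C5}.
Closure of {C2, C5}: C2 → C1, C7 applies, adding C1, C7. So (C2, C5)⁺ = {C1, C2, C5, C7}.
This closure contains every attribute of R1, so R1 ∩ R2 → R1. The join is lossless.

Yes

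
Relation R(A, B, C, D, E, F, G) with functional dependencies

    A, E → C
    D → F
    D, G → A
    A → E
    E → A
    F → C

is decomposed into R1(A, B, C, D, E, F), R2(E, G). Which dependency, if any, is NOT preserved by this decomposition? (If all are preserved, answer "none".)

Check D, G → A: no single fragment contains all of {A, D, G}, and the restricted closure of {D, G} across the fragments never reaches {A}.
A, E → C is preserved.
D → F is preserved.
A → E is preserved.
E → A is preserved.
F → C is preserved.

D, G → A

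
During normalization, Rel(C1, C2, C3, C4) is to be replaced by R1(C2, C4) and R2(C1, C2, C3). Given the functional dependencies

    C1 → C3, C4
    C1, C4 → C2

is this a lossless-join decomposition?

No

Common attributes: R1 ∩ R2 = {C2}.
No dependency enlarges {C2}, so (C2)⁺ = {C2}.
The closure contains neither all of R1 = {C2, C4} nor all of R2 = {C1, C2, C3}, so the common attributes are not a superkey of either fragment. The join is lossy.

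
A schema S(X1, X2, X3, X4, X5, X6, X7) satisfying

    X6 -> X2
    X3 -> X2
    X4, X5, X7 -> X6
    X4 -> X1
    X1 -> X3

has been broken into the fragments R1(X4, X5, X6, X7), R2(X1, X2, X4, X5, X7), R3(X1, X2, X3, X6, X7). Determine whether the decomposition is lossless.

Chase test. Columns are X1, X2, X3, X4, X5, X6, X7; row i has aⱼ where attribute j ∈ Ri, else bᵢⱼ.
Initial tableau (one row per fragment):
  row 1: b11 b12 b13 a4 a5 a6 a7
  row 2: a1 a2 b23 a4 a5 b26 a7
  row 3: a1 a2 a3 b34 b35 a6 a7
Rows 1 and 3 agree on X6; apply X6→X2 and equate their X2 entries.
Rows 1 and 2 agree on X4, X5, X7; apply X4, X5, X7→X6 and equate their X6 entries.
Rows 1 and 2 agree on X4; apply X4→X1 and equate their X1 entries.
Rows 1 and 2 agree on X1; apply X1→X3 and equate their X3 entries.
Rows 1 and 3 agree on X1; apply X1→X3 and equate their X3 entries.
Row 1 is now all distinguished symbols — the join is lossless.

Yes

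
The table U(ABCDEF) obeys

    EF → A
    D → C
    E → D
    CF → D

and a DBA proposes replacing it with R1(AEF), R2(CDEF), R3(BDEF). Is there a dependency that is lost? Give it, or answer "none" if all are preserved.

none

EF → A lies within R1.
D → C lies within R2.
E → D lies within R2.
CF → D lies within R2.
Every dependency is enforceable on the fragments, so the decomposition is dependency-preserving.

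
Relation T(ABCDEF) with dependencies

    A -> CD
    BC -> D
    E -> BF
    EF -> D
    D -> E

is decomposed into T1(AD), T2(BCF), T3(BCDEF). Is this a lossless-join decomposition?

Chase test. Columns are ABCDEF; row i has aⱼ where attribute j ∈ Ti, else bᵢⱼ.
Initial tableau (one row per fragment):
  row 1: a1 b12 b13 a4 b15 b16
  row 2: b21 a2 a3 b24 b25 a6
  row 3: b31 a2 a3 a4 a5 a6
Rows 2 and 3 agree on BC; apply BC→D and equate their D entries.
Rows 1 and 2 agree on D; apply D→E and equate their E entries.
Rows 1 and 3 agree on D; apply D→E and equate their E entries.
Rows 1 and 2 agree on E; apply E→BF and equate their BF entries.
No row becomes fully distinguished — the join is lossy.

No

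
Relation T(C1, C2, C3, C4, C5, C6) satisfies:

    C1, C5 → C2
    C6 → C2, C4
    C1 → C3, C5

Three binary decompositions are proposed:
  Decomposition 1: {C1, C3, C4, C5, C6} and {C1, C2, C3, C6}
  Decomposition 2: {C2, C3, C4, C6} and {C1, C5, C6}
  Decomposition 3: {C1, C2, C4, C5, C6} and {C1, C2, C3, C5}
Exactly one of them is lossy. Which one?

Decomposition 2

Decomposition 1: common = {C1, C3, C6}, closure = {C1, C2, C3, C4, C5, C6} → lossless.
Decomposition 2: common = {C6}, closure = {C2, C4, C6} → lossy.
Decomposition 3: common = {C1, C2, C5}, closure = {C1, C2, C3, C5} → lossless.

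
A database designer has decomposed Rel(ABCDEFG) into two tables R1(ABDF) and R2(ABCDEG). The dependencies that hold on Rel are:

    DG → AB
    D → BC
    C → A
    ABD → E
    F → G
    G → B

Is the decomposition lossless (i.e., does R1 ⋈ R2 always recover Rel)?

No

Common attributes: R1 ∩ R2 = {ABD}.
Closure of {ABD}: D → BC applies, adding C; ABD → E applies, adding E. So (ABD)⁺ = {ABCDE}.
The closure contains neither all of R1 = {ABDF} nor all of R2 = {ABCDEG}, so the common attributes are not a superkey of either fragment. The join is lossy.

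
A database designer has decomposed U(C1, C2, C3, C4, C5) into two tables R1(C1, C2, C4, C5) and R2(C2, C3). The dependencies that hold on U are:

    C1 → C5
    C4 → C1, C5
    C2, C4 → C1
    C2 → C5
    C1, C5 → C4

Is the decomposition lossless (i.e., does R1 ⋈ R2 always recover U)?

No

Common attributes: R1 ∩ R2 = {C2}.
Closure of {C2}: C2 → C5 applies, adding C5. So (C2)⁺ = {C2, C5}.
The closure contains neither all of R1 = {C1, C2, C4, C5} nor all of R2 = {C2, C3}, so the common attributes are not a superkey of either fragment. The join is lossy.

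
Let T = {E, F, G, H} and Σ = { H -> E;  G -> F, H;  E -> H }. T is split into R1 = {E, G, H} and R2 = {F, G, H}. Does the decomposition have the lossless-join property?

Common attributes: R1 ∩ R2 = {G, H}.
Closure of {G, H}: H → E applies, adding E; G → F, H applies, adding F. So (G, H)⁺ = {E, F, G, H}.
This closure contains every attribute of R1, so R1 ∩ R2 → R1. The join is lossless.

Yes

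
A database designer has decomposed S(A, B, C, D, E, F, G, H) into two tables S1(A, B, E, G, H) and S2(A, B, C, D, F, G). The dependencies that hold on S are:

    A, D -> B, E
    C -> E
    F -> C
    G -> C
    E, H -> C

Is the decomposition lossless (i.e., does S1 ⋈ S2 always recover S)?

Common attributes: S1 ∩ S2 = {A, B, G}.
Closure of {A, B, G}: G → C applies, adding C; C → E applies, adding E. So (A, B, G)⁺ = {A, B, C, E, G}.
The closure contains neither all of S1 = {A, B, E, G, H} nor all of S2 = {A, B, C, D, F, G}, so the common attributes are not a superkey of either fragment. The join is lossy.

No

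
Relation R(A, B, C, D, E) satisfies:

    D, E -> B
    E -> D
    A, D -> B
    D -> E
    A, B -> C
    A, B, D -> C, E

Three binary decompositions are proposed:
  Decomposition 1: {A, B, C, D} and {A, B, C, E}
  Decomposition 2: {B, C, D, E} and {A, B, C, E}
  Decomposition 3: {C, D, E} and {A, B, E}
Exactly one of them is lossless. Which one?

Decomposition 1: common = {A, B, C}, closure = {A, B, C} → lossy.
Decomposition 2: common = {B, C, E}, closure = {B, C, D, E} → lossless.
Decomposition 3: common = {E}, closure = {B, D, E} → lossy.

Decomposition 2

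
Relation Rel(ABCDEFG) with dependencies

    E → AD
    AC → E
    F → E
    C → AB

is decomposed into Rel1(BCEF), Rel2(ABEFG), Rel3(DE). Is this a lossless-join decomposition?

No

Chase test. Columns are ABCDEFG; row i has aⱼ where attribute j ∈ Reli, else bᵢⱼ.
Initial tableau (one row per fragment):
  row 1: b11 a2 a3 b14 a5 a6 b17
  row 2: a1 a2 b23 b24 a5 a6 a7
  row 3: b31 b32 b33 a4 a5 b36 b37
Rows 1 and 2 agree on E; apply E→AD and equate their AD entries.
Rows 1 and 3 agree on E; apply E→AD and equate their AD entries.
No row becomes fully distinguished — the join is lossy.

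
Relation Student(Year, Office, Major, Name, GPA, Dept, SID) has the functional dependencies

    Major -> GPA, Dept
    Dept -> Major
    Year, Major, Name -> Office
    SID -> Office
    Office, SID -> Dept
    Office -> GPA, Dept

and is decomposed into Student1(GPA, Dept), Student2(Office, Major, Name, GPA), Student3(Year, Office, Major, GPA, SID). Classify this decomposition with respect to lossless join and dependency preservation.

Lossless test (chase): Rows 2 and 3 agree on Major; apply Major→GPA, Dept and equate their GPA, Dept entries. No row becomes fully distinguished — the join is lossy.
Dependency preservation: the restricted closure of {Major} across the fragments never reaches {GPA, Dept}, so Major → GPA, Dept cannot be enforced without a join — not preserved.

lossy and not dependency-preserving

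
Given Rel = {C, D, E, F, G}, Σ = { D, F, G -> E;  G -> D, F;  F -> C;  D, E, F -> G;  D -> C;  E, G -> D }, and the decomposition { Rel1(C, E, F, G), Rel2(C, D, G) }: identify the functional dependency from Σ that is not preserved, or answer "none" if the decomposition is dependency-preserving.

Check D, E, F → G: no single fragment contains all of {D, E, F, G}, and the restricted closure of {D, E, F} across the fragments never reaches {G}.
D, F, G → E is preserved.
G → D, F is preserved.
F → C is preserved.
D → C is preserved.
E, G → D is preserved.

D, E, F -> G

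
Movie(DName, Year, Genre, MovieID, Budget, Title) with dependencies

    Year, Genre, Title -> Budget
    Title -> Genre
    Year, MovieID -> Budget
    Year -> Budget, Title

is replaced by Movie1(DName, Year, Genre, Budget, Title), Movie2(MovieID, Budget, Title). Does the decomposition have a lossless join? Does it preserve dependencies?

Lossless test: (Budget, Title)⁺ = {Genre, Budget, Title}, which is a superkey of neither fragment — lossy.
Dependency preservation: Year, MovieID → Budget is not contained in any single fragment, but the restricted closure of its left-hand side across the fragments still reaches the right-hand side; the remaining FDs each lie inside some fragment. All dependencies are preserved.

lossy but dependency-preserving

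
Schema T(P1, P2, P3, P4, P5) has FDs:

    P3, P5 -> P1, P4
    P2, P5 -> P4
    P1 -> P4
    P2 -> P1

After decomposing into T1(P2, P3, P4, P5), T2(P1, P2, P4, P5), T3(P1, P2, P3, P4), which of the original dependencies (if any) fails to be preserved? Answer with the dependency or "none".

Check P3, P5 → P1, P4: no single fragment contains all of {P1, P3, P4, P5}, and the restricted closure of {P3, P5} across the fragments never reaches {P1, P4}.
P2, P5 → P4 is preserved.
P1 → P4 is preserved.
P2 → P1 is preserved.

P3, P5 -> P1, P4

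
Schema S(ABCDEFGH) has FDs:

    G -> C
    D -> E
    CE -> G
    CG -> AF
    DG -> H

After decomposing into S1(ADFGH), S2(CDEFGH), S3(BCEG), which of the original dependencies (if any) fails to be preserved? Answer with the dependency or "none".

G → C lies within S2.
D → E lies within S2.
CE → G lies within S2.
CG → AF: restricted closure across fragments reaches AF.
DG → H lies within S1.
Every dependency is enforceable on the fragments, so the decomposition is dependency-preserving.

none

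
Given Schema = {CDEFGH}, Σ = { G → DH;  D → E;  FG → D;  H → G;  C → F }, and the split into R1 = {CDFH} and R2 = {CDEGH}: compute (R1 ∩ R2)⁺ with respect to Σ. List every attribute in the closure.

CDEFGH

R1 ∩ R2 = {CDH}.
D → E applies, adding E
H → G applies, adding G
C → F applies, adding F
Closure: {CDEFGH}.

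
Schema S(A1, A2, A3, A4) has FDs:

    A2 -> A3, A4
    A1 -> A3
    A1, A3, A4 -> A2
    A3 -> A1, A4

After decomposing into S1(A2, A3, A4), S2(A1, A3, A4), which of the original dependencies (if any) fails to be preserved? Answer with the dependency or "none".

A2 → A3, A4 lies within S1.
A1 → A3 lies within S2.
A1, A3, A4 → A2: restricted closure across fragments reaches A2.
A3 → A1, A4 lies within S2.
Every dependency is enforceable on the fragments, so the decomposition is dependency-preserving.

none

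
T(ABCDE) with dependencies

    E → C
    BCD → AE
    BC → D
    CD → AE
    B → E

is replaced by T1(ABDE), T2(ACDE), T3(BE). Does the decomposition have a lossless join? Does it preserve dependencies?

Lossless test (chase): Rows 1 and 2 agree on E; apply E→C and equate their C entries. Rows 1 and 3 agree on E; apply E→C and equate their C entries. Rows 1 and 3 agree on BC; apply BC→D and equate their D entries. Rows 1 and 3 agree on CD; apply CD→AE and equate their AE entries. Row 1 is now all distinguished symbols — the join is lossless.
Dependency preservation: BCD → AE; BC → D are not contained in any single fragment, but the restricted closure of each left-hand side across the fragments still reaches the right-hand side; the remaining FDs each lie inside some fragment. All dependencies are preserved.

lossless and dependency-preserving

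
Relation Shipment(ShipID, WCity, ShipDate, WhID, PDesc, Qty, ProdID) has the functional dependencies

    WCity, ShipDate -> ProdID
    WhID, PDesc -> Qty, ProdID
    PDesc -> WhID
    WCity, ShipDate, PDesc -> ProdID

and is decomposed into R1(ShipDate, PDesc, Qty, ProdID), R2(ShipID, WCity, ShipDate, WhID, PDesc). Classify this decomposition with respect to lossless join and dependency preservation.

lossless but not dependency-preserving

Lossless test: (ShipDate, PDesc)⁺ = {ShipDate, WhID, PDesc, Qty, ProdID}, which contains all of one fragment — lossless.
Dependency preservation: the restricted closure of {WCity, ShipDate} across the fragments never reaches {ProdID}, so WCity, ShipDate → ProdID cannot be enforced without a join — not preserved.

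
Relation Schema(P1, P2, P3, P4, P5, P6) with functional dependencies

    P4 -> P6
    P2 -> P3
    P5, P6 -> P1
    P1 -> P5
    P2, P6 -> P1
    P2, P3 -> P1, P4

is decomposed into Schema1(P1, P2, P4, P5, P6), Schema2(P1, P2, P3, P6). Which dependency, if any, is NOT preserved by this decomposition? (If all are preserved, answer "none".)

none

P4 → P6 lies within Schema1.
P2 → P3 lies within Schema2.
P5, P6 → P1 lies within Schema1.
P1 → P5 lies within Schema1.
P2, P6 → P1 lies within Schema1.
P2, P3 → P1, P4: restricted closure across fragments reaches P1, P4.
Every dependency is enforceable on the fragments, so the decomposition is dependency-preserving.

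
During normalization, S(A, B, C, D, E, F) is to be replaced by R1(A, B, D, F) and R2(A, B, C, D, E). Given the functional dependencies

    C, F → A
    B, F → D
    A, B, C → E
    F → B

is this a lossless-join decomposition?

Common attributes: R1 ∩ R2 = {A, B, D}.
No dependency enlarges {A, B, D}, so (A, B, D)⁺ = {A, B, D}.
The closure contains neither all of R1 = {A, B, D, F} nor all of R2 = {A, B, C, D, E}, so the common attributes are not a superkey of either fragment. The join is lossy.

No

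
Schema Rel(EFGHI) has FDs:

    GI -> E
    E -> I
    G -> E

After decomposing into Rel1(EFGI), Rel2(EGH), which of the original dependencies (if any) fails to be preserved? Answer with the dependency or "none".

GI → E lies within Rel1.
E → I lies within Rel1.
G → E lies within Rel1.
Every dependency is enforceable on the fragments, so the decomposition is dependency-preserving.

none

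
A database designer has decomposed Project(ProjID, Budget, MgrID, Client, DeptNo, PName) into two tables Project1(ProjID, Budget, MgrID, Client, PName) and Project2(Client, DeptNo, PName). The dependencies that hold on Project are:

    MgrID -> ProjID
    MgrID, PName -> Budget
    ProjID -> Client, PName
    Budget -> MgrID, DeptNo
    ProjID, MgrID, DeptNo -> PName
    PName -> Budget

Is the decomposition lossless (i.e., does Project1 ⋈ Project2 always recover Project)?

Yes

Common attributes: Project1 ∩ Project2 = {Client, PName}.
Closure of {Client, PName}: PName → Budget applies, adding Budget; Budget → MgrID, DeptNo applies, adding MgrID, DeptNo; MgrID → ProjID applies, adding ProjID. So (Client, PName)⁺ = {ProjID, Budget, MgrID, Client, DeptNo, PName}.
This closure contains every attribute of Project1, so Project1 ∩ Project2 → Project1. The join is lossless.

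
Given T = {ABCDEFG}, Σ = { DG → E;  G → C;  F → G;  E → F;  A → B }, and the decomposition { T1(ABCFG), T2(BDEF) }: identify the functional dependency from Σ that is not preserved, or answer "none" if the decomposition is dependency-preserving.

Check DG → E: no single fragment contains all of {DEG}, and the restricted closure of {DG} across the fragments never reaches {E}.
G → C is preserved.
F → G is preserved.
E → F is preserved.
A → B is preserved.

DG → E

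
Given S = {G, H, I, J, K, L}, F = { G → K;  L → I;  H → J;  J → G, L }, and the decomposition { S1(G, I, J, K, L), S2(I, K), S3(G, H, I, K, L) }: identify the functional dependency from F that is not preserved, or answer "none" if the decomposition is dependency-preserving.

H → J

Check H → J: no single fragment contains all of {H, J}, and the restricted closure of {H} across the fragments never reaches {J}.
G → K is preserved.
L → I is preserved.
J → G, L is preserved.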